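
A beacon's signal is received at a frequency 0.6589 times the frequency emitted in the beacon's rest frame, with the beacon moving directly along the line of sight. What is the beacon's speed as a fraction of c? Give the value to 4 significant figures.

f_obs/f_src = √((1−β)/(1+β)) = 0.6589  ⇒  (1−β)/(1+β) = 0.434149
β = |1 − D²|/(1 + D²) = |1 − 0.434149|/(1 + 0.434149) = 0.3946

β ≈ 0.3946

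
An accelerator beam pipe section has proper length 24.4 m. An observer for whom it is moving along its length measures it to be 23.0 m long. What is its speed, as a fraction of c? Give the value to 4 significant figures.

β ≈ 0.3339

γ = L₀/L = 24.4/23.0 = 1.06087
β = √(1 − 1/γ²) = 0.3339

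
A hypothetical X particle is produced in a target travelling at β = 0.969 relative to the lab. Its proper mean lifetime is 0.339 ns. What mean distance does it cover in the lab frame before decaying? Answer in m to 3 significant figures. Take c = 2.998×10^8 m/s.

d ≈ 0.399 m

γ = 1/√(1 − 0.969²) = 4.0476
Dilated lifetime: Δt = γτ₀ = 4.0476 × 0.339 ns = 1.3721 ns
d = vΔt = 0.969c × 1.3721 ns = 2.9051×10^8 m/s × 1.3721×10^-9 s = 0.399 m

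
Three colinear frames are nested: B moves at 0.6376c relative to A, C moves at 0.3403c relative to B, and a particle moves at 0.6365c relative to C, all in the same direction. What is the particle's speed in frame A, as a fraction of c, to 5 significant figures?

Compose boost 2: (0.3403 + 0.6376)/(1 + 0.3403×0.6376) = 0.97790/1.216975 = 0.8035496
Compose boost 3: (0.6365 + 0.8035496)/(1 + 0.6365×0.8035496) = 1.440050/1.511459 = 0.95275

u ≈ 0.95275c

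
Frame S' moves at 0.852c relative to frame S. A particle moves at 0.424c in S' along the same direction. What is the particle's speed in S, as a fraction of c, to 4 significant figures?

Relativistic velocity addition: u = (u' + v)/(1 + u'v/c²)
= (0.424 + 0.852)/(1 + 0.424×0.852) = 1.276/1.36125 = 0.9374

u ≈ 0.9374c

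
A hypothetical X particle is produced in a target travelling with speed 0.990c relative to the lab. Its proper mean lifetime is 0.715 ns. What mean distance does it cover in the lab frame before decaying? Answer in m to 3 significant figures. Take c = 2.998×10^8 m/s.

d ≈ 1.50 m

γ = 1/√(1 − 0.990²) = 7.0888
Dilated lifetime: Δt = γτ₀ = 7.0888 × 0.715 ns = 5.0685 ns
d = vΔt = 0.990c × 5.0685 ns = 2.9680×10^8 m/s × 5.0685×10^-9 s = 1.50 m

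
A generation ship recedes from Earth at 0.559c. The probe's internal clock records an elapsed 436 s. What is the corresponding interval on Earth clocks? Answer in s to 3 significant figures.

γ = 1/√(1 − 0.559²) = 1.2060
Time dilation: Δt = γτ₀ = 1.2060 × 436 s = 526 s

Δt ≈ 526 s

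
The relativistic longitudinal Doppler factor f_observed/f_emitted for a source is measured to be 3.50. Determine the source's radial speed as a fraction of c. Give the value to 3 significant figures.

β ≈ 0.849

f_obs/f_src = √((1+β)/(1−β)) = 3.50  ⇒  (1+β)/(1−β) = 12.250
β = |1 − D²|/(1 + D²) = |1 − 12.250|/(1 + 12.250) = 0.849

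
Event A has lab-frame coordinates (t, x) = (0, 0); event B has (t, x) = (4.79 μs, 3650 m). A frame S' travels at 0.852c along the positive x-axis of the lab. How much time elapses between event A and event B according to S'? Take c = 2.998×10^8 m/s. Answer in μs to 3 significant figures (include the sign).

Δt' ≈ -10.7 μs

γ = 1/√(1 − 0.852²) = 1.9101
Δt' = γ(Δt − vΔx/c²) = 1.9101 × (4.79 μs − 0.852×3650 m / (2.998×10^8 m/s))
= 1.9101 × (-5.5829 μs) = -10.7 μs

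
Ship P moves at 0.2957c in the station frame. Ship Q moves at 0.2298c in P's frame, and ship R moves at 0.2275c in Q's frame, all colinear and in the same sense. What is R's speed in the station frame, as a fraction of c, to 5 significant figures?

Compose boost 2: (0.2298 + 0.2957)/(1 + 0.2298×0.2957) = 0.52550/1.067952 = 0.4920634
Compose boost 3: (0.2275 + 0.4920634)/(1 + 0.2275×0.4920634) = 0.7195634/1.111944 = 0.64712

u ≈ 0.64712c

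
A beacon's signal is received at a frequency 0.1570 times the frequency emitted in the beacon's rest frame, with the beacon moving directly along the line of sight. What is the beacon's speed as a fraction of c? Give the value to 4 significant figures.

f_obs/f_src = √((1−β)/(1+β)) = 0.1570  ⇒  (1−β)/(1+β) = 0.0246490
β = |1 − D²|/(1 + D²) = |1 − 0.0246490|/(1 + 0.0246490) = 0.9519

β ≈ 0.9519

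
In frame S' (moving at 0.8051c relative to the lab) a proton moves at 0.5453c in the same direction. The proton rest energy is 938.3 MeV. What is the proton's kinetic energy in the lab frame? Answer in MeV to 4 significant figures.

u_lab = (0.5453 + 0.8051)/(1 + 0.5453×0.8051) = 0.9384158
γ = 1/√(1 − 0.9384158²) = 2.89429
K = (γ − 1)m₀c² = (2.89429 − 1) × 938.3 = 1.89429 × 938.3 = 1777 MeV

K ≈ 1777 MeV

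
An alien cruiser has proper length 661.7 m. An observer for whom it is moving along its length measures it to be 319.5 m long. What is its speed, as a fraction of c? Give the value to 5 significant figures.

γ = L₀/L = 661.7/319.5 = 2.071049
β = √(1 − 1/γ²) = 0.87570

β ≈ 0.87570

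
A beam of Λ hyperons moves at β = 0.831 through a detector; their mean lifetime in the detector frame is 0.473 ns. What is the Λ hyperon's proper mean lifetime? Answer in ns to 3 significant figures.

γ = 1/√(1 − 0.831²) = 1.7977
Proper time: τ₀ = Δt/γ = 0.473/1.7977 = 0.263 ns

τ₀ ≈ 0.263 ns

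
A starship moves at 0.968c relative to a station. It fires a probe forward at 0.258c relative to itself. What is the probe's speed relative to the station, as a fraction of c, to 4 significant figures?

Relativistic velocity addition: u = (u' + v)/(1 + u'v/c²)
= (0.258 + 0.968)/(1 + 0.258×0.968) = 1.226/1.24974 = 0.9810

u ≈ 0.9810c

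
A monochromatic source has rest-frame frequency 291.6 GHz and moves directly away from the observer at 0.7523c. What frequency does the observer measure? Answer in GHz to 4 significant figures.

f_obs ≈ 109.6 GHz

Relativistic Doppler: f_obs = f_src √((1−β)/(1+β))
= 291.6 × √(0.247700/1.75230) = 291.6 × 0.375975 = 109.6 GHz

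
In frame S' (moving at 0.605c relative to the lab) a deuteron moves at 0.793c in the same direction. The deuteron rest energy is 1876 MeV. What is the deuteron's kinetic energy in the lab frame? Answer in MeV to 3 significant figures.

K ≈ 3850 MeV

u_lab = (0.793 + 0.605)/(1 + 0.793×0.605) = 0.944745
γ = 1/√(1 − 0.944745²) = 3.0506
K = (γ − 1)m₀c² = (3.0506 − 1) × 1876 = 2.0506 × 1876 = 3850 MeV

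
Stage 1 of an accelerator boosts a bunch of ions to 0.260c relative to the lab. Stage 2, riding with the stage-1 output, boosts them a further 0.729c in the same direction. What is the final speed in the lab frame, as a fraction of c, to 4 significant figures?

Compose boost 2: (0.729 + 0.260)/(1 + 0.729×0.260) = 0.9890/1.18954 = 0.8314

u ≈ 0.8314c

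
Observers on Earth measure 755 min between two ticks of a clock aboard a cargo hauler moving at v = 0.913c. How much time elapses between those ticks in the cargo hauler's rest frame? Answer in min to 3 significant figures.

τ₀ ≈ 308 min

γ = 1/√(1 − 0.913²) = 2.4512
Proper time: τ₀ = Δt/γ = 755/2.4512 = 308 min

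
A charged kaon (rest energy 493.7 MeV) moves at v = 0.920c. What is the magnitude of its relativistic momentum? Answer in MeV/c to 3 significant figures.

p ≈ 1160 MeV/c

γ = 1/√(1 − 0.920²) = 2.5516
p = γβm₀c = 2.5516 × 0.920 × 493.7 MeV/c = 1160 MeV/c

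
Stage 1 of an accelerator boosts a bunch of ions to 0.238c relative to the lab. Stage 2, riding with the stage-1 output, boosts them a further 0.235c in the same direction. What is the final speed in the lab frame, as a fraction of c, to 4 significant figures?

Compose boost 2: (0.235 + 0.238)/(1 + 0.235×0.238) = 0.4730/1.05593 = 0.4479

u ≈ 0.4479c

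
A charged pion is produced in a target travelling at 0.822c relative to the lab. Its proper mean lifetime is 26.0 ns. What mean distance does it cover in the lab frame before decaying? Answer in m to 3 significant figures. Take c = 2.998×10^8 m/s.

d ≈ 11.3 m

γ = 1/√(1 − 0.822²) = 1.7560
Dilated lifetime: Δt = γτ₀ = 1.7560 × 26.0 ns = 45.655 ns
d = vΔt = 0.822c × 45.655 ns = 2.4644×10^8 m/s × 4.5655×10^-8 s = 11.3 m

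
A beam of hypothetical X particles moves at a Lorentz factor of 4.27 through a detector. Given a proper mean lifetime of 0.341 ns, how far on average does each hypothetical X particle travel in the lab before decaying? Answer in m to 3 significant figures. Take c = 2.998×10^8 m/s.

β = √(1 − 1/γ²) = √(1 − 1/4.27²) = 0.97219
Dilated lifetime: Δt = γτ₀ = 4.27 × 0.341 ns = 1.4561 ns
d = vΔt = 0.97219c × 1.4561 ns = 2.9146×10^8 m/s × 1.4561×10^-9 s = 0.424 m

d ≈ 0.424 m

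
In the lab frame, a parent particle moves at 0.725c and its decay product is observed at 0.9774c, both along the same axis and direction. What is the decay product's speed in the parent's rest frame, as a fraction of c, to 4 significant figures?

Inverse velocity addition: u' = (u − v)/(1 − uv/c²)
= (0.9774 − 0.725)/(1 − 0.9774×0.725) = 0.2524/0.291385 = 0.8662

u' ≈ 0.8662c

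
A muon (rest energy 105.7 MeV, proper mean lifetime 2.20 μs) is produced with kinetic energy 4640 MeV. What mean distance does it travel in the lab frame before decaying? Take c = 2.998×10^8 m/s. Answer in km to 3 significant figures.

γ = 1 + K/(m₀c²) = 1 + 4640/105.7 = 44.898
β = √(1 − 1/γ²) = 0.99975
Dilated lifetime: γτ₀ = 44.898 × 2.20 μs = 98.775 μs
d = βc·γτ₀ = 0.99975 × (2.998×10^8 m/s) × 9.8775×10^-5 s = 29.6 km

d ≈ 29.6 km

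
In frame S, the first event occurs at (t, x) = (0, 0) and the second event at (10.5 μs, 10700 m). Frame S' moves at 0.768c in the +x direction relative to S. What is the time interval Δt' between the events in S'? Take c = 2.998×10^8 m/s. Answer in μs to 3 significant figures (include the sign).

Δt' ≈ -26.4 μs

γ = 1/√(1 − 0.768²) = 1.5614
Δt' = γ(Δt − vΔx/c²) = 1.5614 × (10.5 μs − 0.768×10700 m / (2.998×10^8 m/s))
= 1.5614 × (-16.910 μs) = -26.4 μs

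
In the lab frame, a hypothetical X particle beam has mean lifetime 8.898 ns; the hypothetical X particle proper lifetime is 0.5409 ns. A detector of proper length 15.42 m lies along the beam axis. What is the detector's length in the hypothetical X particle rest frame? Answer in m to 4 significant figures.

Time dilation ⇒ γ = Δt/τ₀ = 8.898/0.5409 = 16.4504
Length contraction: L = L₀/γ = 15.42/16.4504 = 0.9374 m

L ≈ 0.9374 m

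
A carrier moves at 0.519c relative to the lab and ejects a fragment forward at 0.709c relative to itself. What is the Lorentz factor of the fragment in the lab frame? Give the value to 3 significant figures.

γ ≈ 2.27

u_lab = (0.709 + 0.519)/(1 + 0.709×0.519) = 1.228/1.36797 = 0.897680
γ = 1/√(1 − 0.897680²) = 2.27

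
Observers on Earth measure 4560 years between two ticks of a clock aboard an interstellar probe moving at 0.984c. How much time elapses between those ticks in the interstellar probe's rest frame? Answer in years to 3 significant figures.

τ₀ ≈ 812 years

γ = 1/√(1 − 0.984²) = 5.6127
Proper time: τ₀ = Δt/γ = 4560/5.6127 = 812 years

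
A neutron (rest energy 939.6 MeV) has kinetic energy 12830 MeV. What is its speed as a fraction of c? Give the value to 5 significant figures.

γ = 1 + K/(m₀c²) = 1 + 12830/939.6 = 14.65475
β = √(1 − 1/γ²) = 0.99767

β ≈ 0.99767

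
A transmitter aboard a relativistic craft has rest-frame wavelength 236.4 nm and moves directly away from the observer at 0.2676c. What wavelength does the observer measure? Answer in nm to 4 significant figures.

Relativistic Doppler: λ_obs = λ_src √((1+β)/(1−β))
= 236.4 × √(1.26760/0.732400) = 236.4 × 1.31558 = 311.0 nm

λ_obs ≈ 311.0 nm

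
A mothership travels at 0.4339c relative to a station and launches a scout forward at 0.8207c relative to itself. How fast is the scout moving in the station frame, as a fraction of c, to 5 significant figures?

u ≈ 0.92515c

Compose boost 2: (0.8207 + 0.4339)/(1 + 0.8207×0.4339) = 1.2546/1.356102 = 0.92515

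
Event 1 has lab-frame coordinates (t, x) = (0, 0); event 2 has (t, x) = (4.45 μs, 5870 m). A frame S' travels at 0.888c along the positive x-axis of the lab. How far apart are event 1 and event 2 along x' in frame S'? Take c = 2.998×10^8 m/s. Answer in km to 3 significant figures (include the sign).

Δx' ≈ 10.2 km

γ = 1/√(1 − 0.888²) = 2.1747
Δx' = γ(Δx − vΔt) = 2.1747 × (5870 m − 0.888×(2.998×10^8 m/s)×4.45×10^-6 s)
= 2.1747 × (4685.3 m) = 10.2 km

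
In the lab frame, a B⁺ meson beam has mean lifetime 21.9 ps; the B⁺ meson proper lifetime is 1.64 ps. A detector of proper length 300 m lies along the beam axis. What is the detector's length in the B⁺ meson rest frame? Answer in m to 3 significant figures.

Time dilation ⇒ γ = Δt/τ₀ = 21.9/1.64 = 13.354
Length contraction: L = L₀/γ = 300/13.354 = 22.5 m

L ≈ 22.5 m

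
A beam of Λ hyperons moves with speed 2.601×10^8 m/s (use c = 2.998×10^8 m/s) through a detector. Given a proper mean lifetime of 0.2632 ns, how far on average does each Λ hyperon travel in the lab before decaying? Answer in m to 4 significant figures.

β = v/c = 2.601×10^8 / 2.998×10^8 = 0.867578
γ = 1/√(1 − 0.867578²) = 2.01086
Dilated lifetime: Δt = γτ₀ = 2.01086 × 0.2632 ns = 0.529258 ns
d = vΔt = 0.867578c × 0.529258 ns = 2.60100×10^8 m/s × 5.29258×10^-10 s = 0.1377 m

d ≈ 0.1377 m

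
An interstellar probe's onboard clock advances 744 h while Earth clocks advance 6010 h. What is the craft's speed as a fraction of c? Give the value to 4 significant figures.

γ = Δt/τ₀ = 6010/744 = 8.07796
β = √(1 − 1/γ²) = √(1 − 1/8.07796²) = 0.9923

β ≈ 0.9923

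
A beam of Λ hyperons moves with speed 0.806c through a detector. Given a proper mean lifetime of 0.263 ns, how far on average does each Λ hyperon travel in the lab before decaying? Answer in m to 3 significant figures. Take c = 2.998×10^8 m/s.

d ≈ 0.107 m

γ = 1/√(1 − 0.806²) = 1.6894
Dilated lifetime: Δt = γτ₀ = 1.6894 × 0.263 ns = 0.44432 ns
d = vΔt = 0.806c × 0.44432 ns = 2.4164×10^8 m/s × 4.4432×10^-10 s = 0.107 m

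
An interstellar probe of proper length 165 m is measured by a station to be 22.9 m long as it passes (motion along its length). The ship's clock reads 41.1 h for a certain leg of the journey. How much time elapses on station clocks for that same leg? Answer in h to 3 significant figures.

Δt ≈ 296 h

Length contraction ⇒ γ = L₀/L = 165/22.9 = 7.2052
Time dilation: Δt = γτ₀ = 7.2052 × 41.1 h = 296 h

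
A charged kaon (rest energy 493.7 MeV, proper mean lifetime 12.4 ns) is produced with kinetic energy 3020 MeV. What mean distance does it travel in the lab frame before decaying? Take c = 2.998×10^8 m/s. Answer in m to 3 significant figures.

γ = 1 + K/(m₀c²) = 1 + 3020/493.7 = 7.1171
β = √(1 − 1/γ²) = 0.99008
Dilated lifetime: γτ₀ = 7.1171 × 12.4 ns = 88.252 ns
d = βc·γτ₀ = 0.99008 × (2.998×10^8 m/s) × 8.8252×10^-8 s = 26.2 m

d ≈ 26.2 m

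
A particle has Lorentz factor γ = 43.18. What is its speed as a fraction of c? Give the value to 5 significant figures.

β ≈ 0.99973

β = √(1 − 1/γ²) = √(1 − 1/43.18²) = √(0.9994637) = 0.99973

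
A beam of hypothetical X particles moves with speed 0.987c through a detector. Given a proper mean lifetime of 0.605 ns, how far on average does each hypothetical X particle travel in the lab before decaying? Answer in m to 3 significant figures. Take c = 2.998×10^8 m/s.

γ = 1/√(1 − 0.987²) = 6.2220
Dilated lifetime: Δt = γτ₀ = 6.2220 × 0.605 ns = 3.7643 ns
d = vΔt = 0.987c × 3.7643 ns = 2.9590×10^8 m/s × 3.7643×10^-9 s = 1.11 m

d ≈ 1.11 m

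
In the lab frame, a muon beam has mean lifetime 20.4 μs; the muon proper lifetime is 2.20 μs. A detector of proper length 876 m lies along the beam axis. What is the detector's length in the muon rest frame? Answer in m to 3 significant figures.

L ≈ 94.5 m

Time dilation ⇒ γ = Δt/τ₀ = 20.4/2.20 = 9.2727
Length contraction: L = L₀/γ = 876/9.2727 = 94.5 m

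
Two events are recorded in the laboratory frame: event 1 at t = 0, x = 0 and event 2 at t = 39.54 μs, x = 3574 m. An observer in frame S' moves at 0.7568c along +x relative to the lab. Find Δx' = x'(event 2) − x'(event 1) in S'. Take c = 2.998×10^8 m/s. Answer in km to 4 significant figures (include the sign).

γ = 1/√(1 − 0.7568²) = 1.52988
Δx' = γ(Δx − vΔt) = 1.52988 × (3574 m − 0.7568×(2.998×10^8 m/s)×39.54×10^-6 s)
= 1.52988 × (-5397.18 m) = -8.257 km

Δx' ≈ -8.257 km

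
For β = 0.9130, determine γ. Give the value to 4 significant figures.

γ = 1/√(1 − β²) = 1/√(1 − 0.9130²) = 1/√(0.166431) = 2.451

γ ≈ 2.451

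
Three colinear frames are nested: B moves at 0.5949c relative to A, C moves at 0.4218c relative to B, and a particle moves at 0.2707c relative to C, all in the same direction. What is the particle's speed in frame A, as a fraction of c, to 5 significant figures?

u ≈ 0.88807c

Compose boost 2: (0.4218 + 0.5949)/(1 + 0.4218×0.5949) = 1.0167/1.250929 = 0.8127561
Compose boost 3: (0.2707 + 0.8127561)/(1 + 0.2707×0.8127561) = 1.083456/1.220013 = 0.88807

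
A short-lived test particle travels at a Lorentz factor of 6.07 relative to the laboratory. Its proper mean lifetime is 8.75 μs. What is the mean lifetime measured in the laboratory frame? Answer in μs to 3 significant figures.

Δt ≈ 53.1 μs

γ = 6.07 (given)
Time dilation: Δt = γτ₀ = 6.07 × 8.75 μs = 53.1 μs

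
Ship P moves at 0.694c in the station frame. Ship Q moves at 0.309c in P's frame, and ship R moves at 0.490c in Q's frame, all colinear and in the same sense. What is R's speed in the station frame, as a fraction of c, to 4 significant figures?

u ≈ 0.9368c

Compose boost 2: (0.309 + 0.694)/(1 + 0.309×0.694) = 1.003/1.21445 = 0.825891
Compose boost 3: (0.490 + 0.825891)/(1 + 0.490×0.825891) = 1.31589/1.40469 = 0.9368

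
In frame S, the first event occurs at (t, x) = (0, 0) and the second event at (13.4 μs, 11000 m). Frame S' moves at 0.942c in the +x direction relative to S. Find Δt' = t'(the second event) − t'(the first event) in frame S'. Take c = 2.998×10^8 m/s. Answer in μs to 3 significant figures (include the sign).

Δt' ≈ -63.1 μs

γ = 1/√(1 − 0.942²) = 2.9796
Δt' = γ(Δt − vΔx/c²) = 2.9796 × (13.4 μs − 0.942×11000 m / (2.998×10^8 m/s))
= 2.9796 × (-21.163 μs) = -63.1 μs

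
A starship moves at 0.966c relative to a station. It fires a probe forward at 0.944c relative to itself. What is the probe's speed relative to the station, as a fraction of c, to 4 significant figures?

Relativistic velocity addition: u = (u' + v)/(1 + u'v/c²)
= (0.944 + 0.966)/(1 + 0.944×0.966) = 1.910/1.91190 = 0.9990

u ≈ 0.9990c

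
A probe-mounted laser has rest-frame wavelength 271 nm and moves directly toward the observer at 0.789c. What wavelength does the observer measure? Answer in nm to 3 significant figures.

Relativistic Doppler: λ_obs = λ_src √((1−β)/(1+β))
= 271 × √(0.21100/1.7890) = 271 × 0.34343 = 93.1 nm

λ_obs ≈ 93.1 nm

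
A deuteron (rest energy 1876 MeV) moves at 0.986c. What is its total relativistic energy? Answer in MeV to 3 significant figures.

E ≈ 11300 MeV

γ = 1/√(1 − 0.986²) = 5.9972
E = γm₀c² = 5.9972 × 1876 MeV = 11300 MeV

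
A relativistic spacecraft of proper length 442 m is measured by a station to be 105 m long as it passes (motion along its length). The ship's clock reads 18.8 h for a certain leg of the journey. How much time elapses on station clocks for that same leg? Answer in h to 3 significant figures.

Length contraction ⇒ γ = L₀/L = 442/105 = 4.2095
Time dilation: Δt = γτ₀ = 4.2095 × 18.8 h = 79.1 h

Δt ≈ 79.1 h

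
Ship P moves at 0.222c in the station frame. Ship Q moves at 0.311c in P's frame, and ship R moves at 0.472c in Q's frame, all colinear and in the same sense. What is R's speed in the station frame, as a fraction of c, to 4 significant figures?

Compose boost 2: (0.311 + 0.222)/(1 + 0.311×0.222) = 0.5330/1.06904 = 0.498577
Compose boost 3: (0.472 + 0.498577)/(1 + 0.472×0.498577) = 0.970577/1.23533 = 0.7857

u ≈ 0.7857c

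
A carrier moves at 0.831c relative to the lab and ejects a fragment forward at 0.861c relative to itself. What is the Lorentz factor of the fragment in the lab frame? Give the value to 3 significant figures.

γ ≈ 6.06

u_lab = (0.861 + 0.831)/(1 + 0.861×0.831) = 1.692/1.71549 = 0.986307
γ = 1/√(1 − 0.986307²) = 6.06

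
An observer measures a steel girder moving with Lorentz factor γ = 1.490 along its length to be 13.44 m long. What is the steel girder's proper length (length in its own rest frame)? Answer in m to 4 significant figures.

L₀ ≈ 20.03 m

γ = 1.490 (given)
L₀ = γL = 1.490 × 13.44 = 20.03 m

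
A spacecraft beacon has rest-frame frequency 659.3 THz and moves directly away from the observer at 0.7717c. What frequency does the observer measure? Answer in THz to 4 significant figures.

Relativistic Doppler: f_obs = f_src √((1−β)/(1+β))
= 659.3 × √(0.228300/1.77170) = 659.3 × 0.358970 = 236.7 THz

f_obs ≈ 236.7 THz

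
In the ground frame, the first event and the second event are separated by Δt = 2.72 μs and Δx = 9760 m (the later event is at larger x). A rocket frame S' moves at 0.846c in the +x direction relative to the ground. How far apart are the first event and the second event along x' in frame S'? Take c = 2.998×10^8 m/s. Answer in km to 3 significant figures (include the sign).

γ = 1/√(1 − 0.846²) = 1.8755
Δx' = γ(Δx − vΔt) = 1.8755 × (9760 m − 0.846×(2.998×10^8 m/s)×2.72×10^-6 s)
= 1.8755 × (9070.1 m) = 17.0 km

Δx' ≈ 17.0 km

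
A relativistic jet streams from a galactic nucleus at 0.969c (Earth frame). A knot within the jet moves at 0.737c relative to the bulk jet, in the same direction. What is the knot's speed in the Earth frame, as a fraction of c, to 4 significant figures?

Relativistic velocity addition: u = (u' + v)/(1 + u'v/c²)
= (0.737 + 0.969)/(1 + 0.737×0.969) = 1.706/1.71415 = 0.9952

u ≈ 0.9952c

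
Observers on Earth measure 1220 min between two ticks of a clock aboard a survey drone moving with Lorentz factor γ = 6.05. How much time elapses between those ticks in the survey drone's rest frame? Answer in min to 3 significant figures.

τ₀ ≈ 202 min

γ = 6.05 (given)
Proper time: τ₀ = Δt/γ = 1220/6.05 = 202 min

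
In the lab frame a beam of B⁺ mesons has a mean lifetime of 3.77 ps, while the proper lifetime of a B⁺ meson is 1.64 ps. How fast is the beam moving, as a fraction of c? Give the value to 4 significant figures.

β ≈ 0.9004

γ = Δt/τ₀ = 3.77/1.64 = 2.29878
β = √(1 − 1/γ²) = √(1 − 1/2.29878²) = 0.9004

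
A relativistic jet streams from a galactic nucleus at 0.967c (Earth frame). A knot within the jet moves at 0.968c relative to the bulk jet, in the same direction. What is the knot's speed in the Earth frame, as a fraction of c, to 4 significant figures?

Relativistic velocity addition: u = (u' + v)/(1 + u'v/c²)
= (0.968 + 0.967)/(1 + 0.968×0.967) = 1.935/1.93606 = 0.9995

u ≈ 0.9995c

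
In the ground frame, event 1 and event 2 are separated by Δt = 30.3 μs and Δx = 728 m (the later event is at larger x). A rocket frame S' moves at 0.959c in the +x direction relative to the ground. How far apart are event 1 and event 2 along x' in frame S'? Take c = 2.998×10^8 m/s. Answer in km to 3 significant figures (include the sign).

Δx' ≈ -28.2 km

γ = 1/√(1 − 0.959²) = 3.5285
Δx' = γ(Δx − vΔt) = 3.5285 × (728 m − 0.959×(2.998×10^8 m/s)×30.3×10^-6 s)
= 3.5285 × (-7983.5 m) = -28.2 km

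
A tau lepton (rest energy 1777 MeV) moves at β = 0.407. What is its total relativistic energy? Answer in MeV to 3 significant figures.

γ = 1/√(1 − 0.407²) = 1.0948
E = γm₀c² = 1.0948 × 1777 MeV = 1950 MeV

E ≈ 1950 MeV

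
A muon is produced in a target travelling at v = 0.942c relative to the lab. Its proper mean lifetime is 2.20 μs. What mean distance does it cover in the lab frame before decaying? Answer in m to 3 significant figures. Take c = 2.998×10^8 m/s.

d ≈ 1850 m

γ = 1/√(1 − 0.942²) = 2.9796
Dilated lifetime: Δt = γτ₀ = 2.9796 × 2.20 μs = 6.5552 μs
d = vΔt = 0.942c × 6.5552 μs = 2.8241×10^8 m/s × 6.5552×10^-6 s = 1850 m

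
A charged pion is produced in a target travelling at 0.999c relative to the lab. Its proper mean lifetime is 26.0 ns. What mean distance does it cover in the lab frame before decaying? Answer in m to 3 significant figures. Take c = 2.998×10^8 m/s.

d ≈ 174 m

γ = 1/√(1 − 0.999²) = 22.366
Dilated lifetime: Δt = γτ₀ = 22.366 × 26.0 ns = 581.52 ns
d = vΔt = 0.999c × 581.52 ns = 2.9950×10^8 m/s × 5.8152×10^-7 s = 174 m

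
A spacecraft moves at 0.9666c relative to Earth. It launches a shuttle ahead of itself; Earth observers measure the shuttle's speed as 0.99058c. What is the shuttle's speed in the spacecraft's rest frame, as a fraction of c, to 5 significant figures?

u' ≈ 0.56416c

Inverse velocity addition: u' = (u − v)/(1 − uv/c²)
= (0.99058 − 0.9666)/(1 − 0.99058×0.9666) = 0.023980/0.04250537 = 0.56416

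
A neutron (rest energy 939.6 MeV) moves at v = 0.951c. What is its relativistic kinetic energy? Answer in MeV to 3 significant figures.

γ = 1/√(1 − 0.951²) = 3.2342
K = (γ − 1)m₀c² = (3.2342 − 1) × 939.6 MeV = 2.2342 × 939.6 MeV = 2100 MeV

K ≈ 2100 MeV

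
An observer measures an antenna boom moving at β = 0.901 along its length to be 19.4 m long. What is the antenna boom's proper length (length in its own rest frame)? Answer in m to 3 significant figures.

L₀ ≈ 44.7 m

γ = 1/√(1 − 0.901²) = 2.3051
L₀ = γL = 2.3051 × 19.4 = 44.7 m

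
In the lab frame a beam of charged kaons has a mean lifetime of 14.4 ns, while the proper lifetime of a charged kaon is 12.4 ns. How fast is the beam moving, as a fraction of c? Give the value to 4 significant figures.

β ≈ 0.5084

γ = Δt/τ₀ = 14.4/12.4 = 1.16129
β = √(1 − 1/γ²) = √(1 − 1/1.16129²) = 0.5084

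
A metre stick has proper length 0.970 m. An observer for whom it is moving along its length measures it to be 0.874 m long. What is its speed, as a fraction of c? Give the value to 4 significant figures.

β ≈ 0.4338

γ = L₀/L = 0.970/0.874 = 1.10984
β = √(1 − 1/γ²) = 0.4338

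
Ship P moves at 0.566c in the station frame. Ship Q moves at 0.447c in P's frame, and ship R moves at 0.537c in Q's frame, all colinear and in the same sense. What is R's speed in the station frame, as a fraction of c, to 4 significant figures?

u ≈ 0.9382c

Compose boost 2: (0.447 + 0.566)/(1 + 0.447×0.566) = 1.013/1.25300 = 0.808458
Compose boost 3: (0.537 + 0.808458)/(1 + 0.537×0.808458) = 1.34546/1.43414 = 0.9382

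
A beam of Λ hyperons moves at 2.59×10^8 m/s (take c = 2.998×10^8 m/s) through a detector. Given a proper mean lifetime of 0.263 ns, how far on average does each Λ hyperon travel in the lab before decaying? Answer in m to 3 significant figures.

β = v/c = 2.59×10^8 / 2.998×10^8 = 0.86391
γ = 1/√(1 − 0.86391²) = 1.9855
Dilated lifetime: Δt = γτ₀ = 1.9855 × 0.263 ns = 0.52219 ns
d = vΔt = 0.86391c × 0.52219 ns = 2.5900×10^8 m/s × 5.2219×10^-10 s = 0.135 m

d ≈ 0.135 m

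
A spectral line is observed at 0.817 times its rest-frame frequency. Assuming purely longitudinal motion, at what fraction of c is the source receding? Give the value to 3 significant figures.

β ≈ 0.199

f_obs/f_src = √((1−β)/(1+β)) = 0.817  ⇒  (1−β)/(1+β) = 0.66749
β = |1 − D²|/(1 + D²) = |1 − 0.66749|/(1 + 0.66749) = 0.199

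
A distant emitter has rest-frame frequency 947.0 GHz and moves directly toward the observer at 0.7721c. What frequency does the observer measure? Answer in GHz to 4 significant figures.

f_obs ≈ 2641 GHz

Relativistic Doppler: f_obs = f_src √((1+β)/(1−β))
= 947.0 × √(1.77210/0.227900) = 947.0 × 2.78851 = 2641 GHz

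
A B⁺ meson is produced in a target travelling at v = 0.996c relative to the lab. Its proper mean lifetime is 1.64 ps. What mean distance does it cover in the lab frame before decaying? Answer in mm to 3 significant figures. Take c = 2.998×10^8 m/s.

d ≈ 5.48 mm

γ = 1/√(1 − 0.996²) = 11.192
Dilated lifetime: Δt = γτ₀ = 11.192 × 1.64 ps = 18.354 ps
d = vΔt = 0.996c × 18.354 ps = 2.9860×10^8 m/s × 1.8354×10^-11 s = 5.48 mm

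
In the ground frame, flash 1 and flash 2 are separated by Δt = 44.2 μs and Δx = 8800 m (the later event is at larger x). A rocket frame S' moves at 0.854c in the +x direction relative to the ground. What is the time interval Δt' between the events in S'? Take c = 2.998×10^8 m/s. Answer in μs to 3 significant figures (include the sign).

γ = 1/√(1 − 0.854²) = 1.9221
Δt' = γ(Δt − vΔx/c²) = 1.9221 × (44.2 μs − 0.854×8800 m / (2.998×10^8 m/s))
= 1.9221 × (19.133 μs) = 36.8 μs

Δt' ≈ 36.8 μs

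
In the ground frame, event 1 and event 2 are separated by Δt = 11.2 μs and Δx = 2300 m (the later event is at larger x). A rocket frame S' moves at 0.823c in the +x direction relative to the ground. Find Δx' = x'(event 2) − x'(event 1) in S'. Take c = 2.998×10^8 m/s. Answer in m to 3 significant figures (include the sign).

γ = 1/√(1 − 0.823²) = 1.7604
Δx' = γ(Δx − vΔt) = 1.7604 × (2300 m − 0.823×(2.998×10^8 m/s)×11.2×10^-6 s)
= 1.7604 × (-463.44 m) = -816 m

Δx' ≈ -816 m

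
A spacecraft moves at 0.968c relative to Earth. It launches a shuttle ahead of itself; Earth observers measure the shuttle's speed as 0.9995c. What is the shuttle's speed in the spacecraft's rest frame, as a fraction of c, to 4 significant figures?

Inverse velocity addition: u' = (u − v)/(1 − uv/c²)
= (0.9995 − 0.968)/(1 − 0.9995×0.968) = 0.03150/0.0324840 = 0.9697

u' ≈ 0.9697c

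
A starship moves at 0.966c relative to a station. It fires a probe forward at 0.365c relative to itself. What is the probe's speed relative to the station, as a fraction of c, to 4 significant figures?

Relativistic velocity addition: u = (u' + v)/(1 + u'v/c²)
= (0.365 + 0.966)/(1 + 0.365×0.966) = 1.331/1.35259 = 0.9840

u ≈ 0.9840c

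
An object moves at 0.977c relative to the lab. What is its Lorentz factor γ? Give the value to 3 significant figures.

γ ≈ 4.69

γ = 1/√(1 − β²) = 1/√(1 − 0.977²) = 1/√(0.045471) = 4.69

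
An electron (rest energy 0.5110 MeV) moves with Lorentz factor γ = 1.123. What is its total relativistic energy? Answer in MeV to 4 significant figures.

E ≈ 0.5739 MeV

γ = 1.123 (given)
E = γm₀c² = 1.123 × 0.5110 MeV = 0.5739 MeV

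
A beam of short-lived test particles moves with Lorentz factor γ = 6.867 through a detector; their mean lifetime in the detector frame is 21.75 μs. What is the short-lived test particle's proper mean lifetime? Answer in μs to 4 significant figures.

γ = 6.867 (given)
Proper time: τ₀ = Δt/γ = 21.75/6.867 = 3.167 μs

τ₀ ≈ 3.167 μs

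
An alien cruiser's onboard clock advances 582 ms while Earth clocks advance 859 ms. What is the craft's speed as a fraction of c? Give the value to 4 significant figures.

γ = Δt/τ₀ = 859/582 = 1.47595
β = √(1 − 1/γ²) = √(1 − 1/1.47595²) = 0.7355

β ≈ 0.7355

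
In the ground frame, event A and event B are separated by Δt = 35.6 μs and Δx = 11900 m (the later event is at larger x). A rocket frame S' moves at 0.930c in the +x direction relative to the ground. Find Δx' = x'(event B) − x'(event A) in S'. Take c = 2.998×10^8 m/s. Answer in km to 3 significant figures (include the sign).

Δx' ≈ 5.37 km

γ = 1/√(1 − 0.930²) = 2.7206
Δx' = γ(Δx − vΔt) = 2.7206 × (11900 m − 0.930×(2.998×10^8 m/s)×35.6×10^-6 s)
= 2.7206 × (1974.2 m) = 5.37 km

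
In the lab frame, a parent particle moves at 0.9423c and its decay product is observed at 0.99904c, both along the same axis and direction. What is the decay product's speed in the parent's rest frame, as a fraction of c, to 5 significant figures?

u' ≈ 0.96818c

Inverse velocity addition: u' = (u − v)/(1 − uv/c²)
= (0.99904 − 0.9423)/(1 − 0.99904×0.9423) = 0.056740/0.05860461 = 0.96818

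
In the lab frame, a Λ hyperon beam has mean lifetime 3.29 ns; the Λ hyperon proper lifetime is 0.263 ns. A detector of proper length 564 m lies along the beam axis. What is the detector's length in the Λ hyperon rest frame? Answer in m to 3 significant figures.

Time dilation ⇒ γ = Δt/τ₀ = 3.29/0.263 = 12.510
Length contraction: L = L₀/γ = 564/12.510 = 45.1 m

L ≈ 45.1 m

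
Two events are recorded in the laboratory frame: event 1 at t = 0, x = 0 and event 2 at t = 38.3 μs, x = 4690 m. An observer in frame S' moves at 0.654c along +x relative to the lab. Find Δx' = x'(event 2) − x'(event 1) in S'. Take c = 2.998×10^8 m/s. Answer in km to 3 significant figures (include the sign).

γ = 1/√(1 − 0.654²) = 1.3219
Δx' = γ(Δx − vΔt) = 1.3219 × (4690 m − 0.654×(2.998×10^8 m/s)×38.3×10^-6 s)
= 1.3219 × (-2819.5 m) = -3.73 km

Δx' ≈ -3.73 km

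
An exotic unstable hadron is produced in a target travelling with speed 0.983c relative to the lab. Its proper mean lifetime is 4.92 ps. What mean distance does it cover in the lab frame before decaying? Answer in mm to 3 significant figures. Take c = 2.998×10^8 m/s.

γ = 1/√(1 − 0.983²) = 5.4465
Dilated lifetime: Δt = γτ₀ = 5.4465 × 4.92 ps = 26.797 ps
d = vΔt = 0.983c × 26.797 ps = 2.9470×10^8 m/s × 2.6797×10^-11 s = 7.90 mm

d ≈ 7.90 mm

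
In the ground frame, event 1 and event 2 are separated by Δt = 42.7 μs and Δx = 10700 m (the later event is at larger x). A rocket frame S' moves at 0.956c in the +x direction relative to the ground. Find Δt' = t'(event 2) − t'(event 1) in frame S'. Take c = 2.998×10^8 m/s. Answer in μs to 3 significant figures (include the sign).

γ = 1/√(1 − 0.956²) = 3.4087
Δt' = γ(Δt − vΔx/c²) = 3.4087 × (42.7 μs − 0.956×10700 m / (2.998×10^8 m/s))
= 3.4087 × (8.5799 μs) = 29.2 μs

Δt' ≈ 29.2 μs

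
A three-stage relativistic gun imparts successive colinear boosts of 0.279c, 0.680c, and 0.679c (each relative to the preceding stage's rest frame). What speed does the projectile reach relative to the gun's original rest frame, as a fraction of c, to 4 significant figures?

u ≈ 0.9598c

Compose boost 2: (0.680 + 0.279)/(1 + 0.680×0.279) = 0.9590/1.18972 = 0.806072
Compose boost 3: (0.679 + 0.806072)/(1 + 0.679×0.806072) = 1.48507/1.54732 = 0.9598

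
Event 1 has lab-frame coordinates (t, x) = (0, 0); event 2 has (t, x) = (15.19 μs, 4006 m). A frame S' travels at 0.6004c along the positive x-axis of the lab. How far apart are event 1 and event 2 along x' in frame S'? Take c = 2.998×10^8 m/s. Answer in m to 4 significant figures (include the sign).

Δx' ≈ 1590 m

γ = 1/√(1 − 0.6004²) = 1.25047
Δx' = γ(Δx − vΔt) = 1.25047 × (4006 m − 0.6004×(2.998×10^8 m/s)×15.19×10^-6 s)
= 1.25047 × (1271.80 m) = 1590 m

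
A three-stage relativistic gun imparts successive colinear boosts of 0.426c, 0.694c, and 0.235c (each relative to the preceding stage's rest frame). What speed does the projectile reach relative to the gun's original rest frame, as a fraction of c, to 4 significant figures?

Compose boost 2: (0.694 + 0.426)/(1 + 0.694×0.426) = 1.120/1.29564 = 0.864435
Compose boost 3: (0.235 + 0.864435)/(1 + 0.235×0.864435) = 1.09943/1.20314 = 0.9138

u ≈ 0.9138c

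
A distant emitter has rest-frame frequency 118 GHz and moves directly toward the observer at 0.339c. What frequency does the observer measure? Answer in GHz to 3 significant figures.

Relativistic Doppler: f_obs = f_src √((1+β)/(1−β))
= 118 × √(1.3390/0.66100) = 118 × 1.4233 = 168 GHz

f_obs ≈ 168 GHz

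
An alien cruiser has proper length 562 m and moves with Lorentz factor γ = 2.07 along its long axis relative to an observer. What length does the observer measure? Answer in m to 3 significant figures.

L ≈ 271 m

γ = 2.07 (given)
Length contraction: L = L₀/γ = 562/2.07 = 271 m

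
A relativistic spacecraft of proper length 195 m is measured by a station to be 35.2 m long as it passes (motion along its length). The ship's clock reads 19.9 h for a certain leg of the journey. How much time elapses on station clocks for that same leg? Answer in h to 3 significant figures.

Length contraction ⇒ γ = L₀/L = 195/35.2 = 5.5398
Time dilation: Δt = γτ₀ = 5.5398 × 19.9 h = 110 h

Δt ≈ 110 h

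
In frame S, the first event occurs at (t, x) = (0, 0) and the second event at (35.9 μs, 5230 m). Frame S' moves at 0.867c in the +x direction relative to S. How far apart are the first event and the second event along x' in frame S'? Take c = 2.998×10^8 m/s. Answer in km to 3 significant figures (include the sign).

γ = 1/√(1 − 0.867²) = 2.0068
Δx' = γ(Δx − vΔt) = 2.0068 × (5230 m − 0.867×(2.998×10^8 m/s)×35.9×10^-6 s)
= 2.0068 × (-4101.4 m) = -8.23 km

Δx' ≈ -8.23 km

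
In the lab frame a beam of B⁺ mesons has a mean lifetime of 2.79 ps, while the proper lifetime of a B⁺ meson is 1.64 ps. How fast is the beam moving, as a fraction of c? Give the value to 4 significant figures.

γ = Δt/τ₀ = 2.79/1.64 = 1.70122
β = √(1 − 1/γ²) = √(1 − 1/1.70122²) = 0.8090

β ≈ 0.8090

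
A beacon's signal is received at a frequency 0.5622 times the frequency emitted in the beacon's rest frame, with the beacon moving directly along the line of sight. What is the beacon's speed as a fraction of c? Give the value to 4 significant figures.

β ≈ 0.5197

f_obs/f_src = √((1−β)/(1+β)) = 0.5622  ⇒  (1−β)/(1+β) = 0.316069
β = |1 − D²|/(1 + D²) = |1 − 0.316069|/(1 + 0.316069) = 0.5197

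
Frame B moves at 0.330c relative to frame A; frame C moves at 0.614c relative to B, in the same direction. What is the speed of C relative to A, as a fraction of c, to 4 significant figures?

u ≈ 0.7850c

Compose boost 2: (0.614 + 0.330)/(1 + 0.614×0.330) = 0.9440/1.20262 = 0.7850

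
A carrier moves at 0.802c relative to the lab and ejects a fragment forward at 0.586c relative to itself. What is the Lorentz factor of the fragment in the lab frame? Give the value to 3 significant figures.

u_lab = (0.586 + 0.802)/(1 + 0.586×0.802) = 1.388/1.46997 = 0.944236
γ = 1/√(1 − 0.944236²) = 3.04

γ ≈ 3.04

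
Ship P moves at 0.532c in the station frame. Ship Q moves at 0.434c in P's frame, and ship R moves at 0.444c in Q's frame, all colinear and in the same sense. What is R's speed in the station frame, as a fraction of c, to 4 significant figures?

Compose boost 2: (0.434 + 0.532)/(1 + 0.434×0.532) = 0.9660/1.23089 = 0.784799
Compose boost 3: (0.444 + 0.784799)/(1 + 0.444×0.784799) = 1.22880/1.34845 = 0.9113

u ≈ 0.9113c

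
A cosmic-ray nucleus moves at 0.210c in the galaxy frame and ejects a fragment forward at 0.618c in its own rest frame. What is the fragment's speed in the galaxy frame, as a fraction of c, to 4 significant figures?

Compose boost 2: (0.618 + 0.210)/(1 + 0.618×0.210) = 0.8280/1.12978 = 0.7329

u ≈ 0.7329c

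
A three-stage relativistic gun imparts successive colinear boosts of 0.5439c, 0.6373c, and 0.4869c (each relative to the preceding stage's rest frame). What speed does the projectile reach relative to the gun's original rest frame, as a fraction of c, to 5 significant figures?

u ≈ 0.95583c

Compose boost 2: (0.6373 + 0.5439)/(1 + 0.6373×0.5439) = 1.1812/1.346627 = 0.8771542
Compose boost 3: (0.4869 + 0.8771542)/(1 + 0.4869×0.8771542) = 1.364054/1.427086 = 0.95583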